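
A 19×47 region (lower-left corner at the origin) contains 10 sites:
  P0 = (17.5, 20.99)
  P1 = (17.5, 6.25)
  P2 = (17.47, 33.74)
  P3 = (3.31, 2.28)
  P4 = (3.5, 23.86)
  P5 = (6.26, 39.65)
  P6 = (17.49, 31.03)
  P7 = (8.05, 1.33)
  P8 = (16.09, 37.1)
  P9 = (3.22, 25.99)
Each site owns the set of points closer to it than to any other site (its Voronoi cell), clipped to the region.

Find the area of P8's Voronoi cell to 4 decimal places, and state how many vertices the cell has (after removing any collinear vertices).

Area of P8's cell: 90.4162 (4 vertices)

1. box [0,19]×[0,47]: [(0, 0) (19, 0) (19, 47) (0, 47)]
2. ⊥bis P8·P0 via (16.795,29.045): [(0, 27.575) (19, 29.238) (19, 47) (0, 47)]  |A|=353.2762
3. ⊥bis P8·P1 via (16.795,21.675): [(0, 27.575) (19, 29.238) (19, 47) (0, 47)]  |A|=353.2762
4. ⊥bis P8·P2 via (16.78,35.42): [(0, 28.5282) (19, 36.3318) (19, 47) (0, 47)]  |A|=276.83
5. ⊥bis P8·P3 via (9.7,19.69): [(0, 28.5282) (19, 36.3318) (19, 47) (0, 47)]  |A|=276.83
6. ⊥bis P8·P4 via (9.795,30.48): [(0, 39.7941) (8.2739, 31.9264) (19, 36.3318) (19, 47) (0, 47)]  |A|=230.2235
7. ⊥bis P8·P5 via (11.175,38.375): [(9.6486, 32.4911) (19, 36.3318) (19, 47) (13.4124, 47)]  |A|=90.4162
8. ⊥bis P8·P6 via (16.79,34.065): [(9.6486, 32.4911) (19, 36.3318) (19, 47) (13.4124, 47)]  |A|=90.4162
9. ⊥bis P8·P7 via (12.07,19.215): [(9.6486, 32.4911) (19, 36.3318) (19, 47) (13.4124, 47)]  |A|=90.4162
10. ⊥bis P8·P9 via (9.655,31.545): [(9.6486, 32.4911) (19, 36.3318) (19, 47) (13.4124, 47)]  |A|=90.4162
11. canonical 4-gon: [(9.6486, 32.4911) (19, 36.3318) (19, 47) (13.4124, 47)]
12. shoelace: 90.4162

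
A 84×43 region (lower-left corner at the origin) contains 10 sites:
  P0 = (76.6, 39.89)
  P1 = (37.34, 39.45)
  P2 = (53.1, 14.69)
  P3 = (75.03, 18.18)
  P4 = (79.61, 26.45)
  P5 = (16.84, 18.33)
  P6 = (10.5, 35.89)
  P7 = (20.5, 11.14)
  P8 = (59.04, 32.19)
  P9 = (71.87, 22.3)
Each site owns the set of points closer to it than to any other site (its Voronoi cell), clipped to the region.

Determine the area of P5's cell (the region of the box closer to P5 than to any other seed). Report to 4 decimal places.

Area of P5's cell: 434.0723

1. box [0,84]×[0,43]: [(0, 0) (84, 0) (84, 43) (0, 43)]
2. ⊥bis P5·P0 via (46.72,29.11): [(0, 0) (57.2222, 0) (41.7088, 43) (0, 43)]  |A|=2127.0169
3. ⊥bis P5·P1 via (27.09,28.89): [(0, 0) (56.8537, 0) (12.5533, 43) (0, 43)]  |A|=1492.2506
4. ⊥bis P5·P2 via (34.97,16.51): [(0, 0) (33.3126, 0) (35.4028, 20.8212) (12.5533, 43) (0, 43)]  |A|=1247.1729
5. ⊥bis P5·P3 via (45.935,18.255): [(0, 0) (33.3126, 0) (35.4028, 20.8212) (12.5533, 43) (0, 43)]  |A|=1247.1729
6. ⊥bis P5·P4 via (48.225,22.39): [(0, 0) (33.3126, 0) (35.4028, 20.8212) (12.5533, 43) (0, 43)]  |A|=1247.1729
7. ⊥bis P5·P6 via (13.67,27.11): [(0, 22.1745) (0, 0) (33.3126, 0) (35.4028, 20.8212) (24.7882, 31.1242)]  |A|=914.5192
8. ⊥bis P5·P7 via (18.67,14.735): [(0, 22.1745) (0, 5.2312) (33.7596, 22.4162) (24.7882, 31.1242)]  |A|=434.0723
9. ⊥bis P5·P8 via (37.94,25.26): [(0, 22.1745) (0, 5.2312) (33.7596, 22.4162) (24.7882, 31.1242)]  |A|=434.0723
10. ⊥bis P5·P9 via (44.355,20.315): [(0, 22.1745) (0, 5.2312) (33.7596, 22.4162) (24.7882, 31.1242)]  |A|=434.0723
11. canonical 4-gon: [(0, 22.1745) (0, 5.2312) (33.7596, 22.4162) (24.7882, 31.1242)]
12. shoelace: 434.0723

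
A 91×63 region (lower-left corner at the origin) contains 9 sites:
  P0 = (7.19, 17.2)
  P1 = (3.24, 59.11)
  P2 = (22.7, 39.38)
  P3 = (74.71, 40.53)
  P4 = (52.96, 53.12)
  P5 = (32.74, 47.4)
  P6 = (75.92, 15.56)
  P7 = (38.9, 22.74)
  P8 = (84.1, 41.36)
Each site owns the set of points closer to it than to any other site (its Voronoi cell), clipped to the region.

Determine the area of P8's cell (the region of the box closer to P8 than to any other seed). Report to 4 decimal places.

1. box [0,91]×[0,63]: [(0, 0) (91, 0) (91, 63) (0, 63)]
2. ⊥bis P8·P0 via (45.645,29.28): [(54.8428, 0) (91, 0) (91, 63) (35.0524, 63)]  |A|=2901.2997
3. ⊥bis P8·P1 via (43.67,50.235): [(41.7746, 41.6007) (54.8428, 0) (91, 0) (91, 63) (46.4721, 63)]  |A|=2779.1132
4. ⊥bis P8·P2 via (53.4,40.37): [(54.6857, 0.5002) (54.8428, 0) (91, 0) (91, 63) (52.6702, 63)]  |A|=2350.7445
5. ⊥bis P8·P3 via (79.405,40.945): [(83.0242, 0) (91, 0) (91, 63) (77.4555, 63)]  |A|=677.8887
6. ⊥bis P8·P4 via (68.53,47.24): [(83.0242, 0) (91, 0) (91, 63) (77.4555, 63)]  |A|=677.8887
7. ⊥bis P8·P5 via (58.42,44.38): [(83.0242, 0) (91, 0) (91, 63) (77.4555, 63)]  |A|=677.8887
8. ⊥bis P8·P6 via (80.01,28.46): [(80.5229, 28.2974) (91, 24.9756) (91, 63) (77.4555, 63)]  |A|=434.2066
9. ⊥bis P8·P7 via (61.5,32.05): [(80.5229, 28.2974) (91, 24.9756) (91, 63) (77.4555, 63)]  |A|=434.2066
10. canonical 4-gon: [(80.5229, 28.2974) (91, 24.9756) (91, 63) (77.4555, 63)]
11. shoelace: 434.2066

Area of P8's cell: 434.2066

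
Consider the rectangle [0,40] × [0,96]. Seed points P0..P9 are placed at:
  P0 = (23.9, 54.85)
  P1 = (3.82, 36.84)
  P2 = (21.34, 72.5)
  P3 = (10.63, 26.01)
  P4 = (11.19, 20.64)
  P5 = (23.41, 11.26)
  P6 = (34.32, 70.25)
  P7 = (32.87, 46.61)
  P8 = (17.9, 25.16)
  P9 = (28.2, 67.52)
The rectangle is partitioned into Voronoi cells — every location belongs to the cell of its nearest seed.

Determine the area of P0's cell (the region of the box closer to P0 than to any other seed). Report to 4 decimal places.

Area of P0's cell: 396.6015

1. box [0,40]×[0,96]: [(0, 0) (40, 0) (40, 96) (0, 96)]
2. ⊥bis P0·P1 via (13.86,45.845): [(0, 61.298) (40, 16.7006) (40, 96) (0, 96)]  |A|=2280.0283
3. ⊥bis P0·P2 via (22.62,63.675): [(0.7174, 60.4982) (40, 16.7006) (40, 66.1958)]  |A|=972.1521
4. ⊥bis P0·P3 via (17.265,40.43): [(0.7174, 60.4982) (19.7369, 39.2926) (40, 29.9691) (40, 66.1958)]  |A|=837.7218
5. ⊥bis P0·P4 via (17.545,37.745): [(0.7174, 60.4982) (19.7369, 39.2926) (40, 29.9691) (40, 66.1958)]  |A|=837.7218
6. ⊥bis P0·P5 via (23.655,33.055): [(0.7174, 60.4982) (19.7369, 39.2926) (33.5346, 32.9439) (40, 32.8713) (40, 66.1958)]  |A|=828.3399
7. ⊥bis P0·P6 via (29.11,62.55): [(26.5952, 64.2516) (0.7174, 60.4982) (19.7369, 39.2926) (33.5346, 32.9439) (40, 32.8713) (40, 55.1816)]  |A|=754.5179
8. ⊥bis P0·P7 via (28.385,50.73): [(35.359, 58.3218) (26.5952, 64.2516) (0.7174, 60.4982) (18.8188, 40.3163)]  |A|=423.0405
9. ⊥bis P0·P8 via (20.9,40.005): [(18.9035, 40.4085) (35.359, 58.3218) (26.5952, 64.2516) (0.7174, 60.4982) (18.699, 40.4498)]  |A|=423.0293
10. ⊥bis P0·P9 via (26.05,61.185): [(18.9035, 40.4085) (35.1516, 58.0961) (19.8829, 63.278) (0.7174, 60.4982) (18.699, 40.4498)]  |A|=396.6015
11. canonical 5-gon: [(18.9035, 40.4085) (35.1516, 58.0961) (19.8829, 63.278) (0.7174, 60.4982) (18.699, 40.4498)]
12. shoelace: 396.6015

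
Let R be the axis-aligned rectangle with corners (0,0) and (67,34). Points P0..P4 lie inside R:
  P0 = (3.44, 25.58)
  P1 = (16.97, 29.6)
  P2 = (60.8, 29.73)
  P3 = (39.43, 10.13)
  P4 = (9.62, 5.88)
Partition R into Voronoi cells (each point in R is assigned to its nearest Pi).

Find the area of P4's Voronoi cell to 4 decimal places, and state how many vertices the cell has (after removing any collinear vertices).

Area of P4's cell: 390.9413 (5 vertices)

1. box [0,67]×[0,34]: [(0, 0) (67, 0) (67, 34) (0, 34)]
2. ⊥bis P4·P0 via (6.53,15.73): [(0, 13.6815) (0, 0) (67, 0) (67, 34) (64.7693, 34)]  |A|=1619.9924
3. ⊥bis P4·P1 via (13.295,17.74): [(13.115, 17.7958) (0, 13.6815) (0, 0) (67, 0) (67, 1.0987)]  |A|=715.4764
4. ⊥bis P4·P2 via (35.21,17.805): [(38.9439, 9.7923) (13.115, 17.7958) (0, 13.6815) (0, 0) (43.5072, 0)]  |A|=585.0396
5. ⊥bis P4·P3 via (24.525,8.005): [(23.592, 14.5493) (13.115, 17.7958) (0, 13.6815) (0, 0) (25.6663, 0)]  |A|=390.9413
6. canonical 5-gon: [(23.592, 14.5493) (13.115, 17.7958) (0, 13.6815) (0, 0) (25.6663, 0)]
7. shoelace: 390.9413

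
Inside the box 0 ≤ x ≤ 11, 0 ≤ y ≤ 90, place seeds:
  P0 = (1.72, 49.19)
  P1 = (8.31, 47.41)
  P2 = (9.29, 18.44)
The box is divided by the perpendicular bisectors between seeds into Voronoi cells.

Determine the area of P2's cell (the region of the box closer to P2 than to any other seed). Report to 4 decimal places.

1. box [0,11]×[0,90]: [(0, 0) (11, 0) (11, 90) (0, 90)]
2. ⊥bis P2·P0 via (5.505,33.815): [(0, 32.4598) (0, 0) (11, 0) (11, 35.1678)]  |A|=371.9515
3. ⊥bis P2·P1 via (8.8,32.925): [(0.7889, 32.654) (0, 32.4598) (0, 0) (11, 0) (11, 32.9994)]  |A|=360.881
4. canonical 5-gon: [(0.7889, 32.654) (0, 32.4598) (0, 0) (11, 0) (11, 32.9994)]
5. shoelace: 360.881

Area of P2's cell: 360.8810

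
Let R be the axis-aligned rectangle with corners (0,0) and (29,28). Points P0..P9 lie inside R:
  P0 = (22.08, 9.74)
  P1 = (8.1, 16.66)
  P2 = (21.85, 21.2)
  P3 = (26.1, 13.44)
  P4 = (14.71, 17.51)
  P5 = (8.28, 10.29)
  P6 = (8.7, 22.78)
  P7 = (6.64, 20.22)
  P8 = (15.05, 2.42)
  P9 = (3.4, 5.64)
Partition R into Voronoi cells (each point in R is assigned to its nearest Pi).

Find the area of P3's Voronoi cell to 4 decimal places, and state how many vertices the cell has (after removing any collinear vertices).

Area of P3's cell: 58.4097 (3 vertices)

1. box [0,29]×[0,28]: [(0, 0) (29, 0) (29, 28) (0, 28)]
2. ⊥bis P3·P0 via (24.09,11.59): [(29, 6.2554) (29, 28) (8.9863, 28)]  |A|=217.5958
3. ⊥bis P3·P1 via (17.1,15.05): [(17.7193, 18.5117) (29, 6.2554) (29, 28) (19.4166, 28)]  |A|=168.1128
4. ⊥bis P3·P2 via (23.975,17.32): [(20.5451, 15.4415) (29, 6.2554) (29, 20.0721)]  |A|=58.4097
5. ⊥bis P3·P4 via (20.405,15.475): [(20.5451, 15.4415) (29, 6.2554) (29, 20.0721)]  |A|=58.4097
6. ⊥bis P3·P5 via (17.19,11.865): [(20.5451, 15.4415) (29, 6.2554) (29, 20.0721)]  |A|=58.4097
7. ⊥bis P3·P6 via (17.4,18.11): [(20.5451, 15.4415) (29, 6.2554) (29, 20.0721)]  |A|=58.4097
8. ⊥bis P3·P7 via (16.37,16.83): [(20.5451, 15.4415) (29, 6.2554) (29, 20.0721)]  |A|=58.4097
9. ⊥bis P3·P8 via (20.575,7.93): [(20.5451, 15.4415) (29, 6.2554) (29, 20.0721)]  |A|=58.4097
10. ⊥bis P3·P9 via (14.75,9.54): [(20.5451, 15.4415) (29, 6.2554) (29, 20.0721)]  |A|=58.4097
11. canonical 3-gon: [(20.5451, 15.4415) (29, 6.2554) (29, 20.0721)]
12. shoelace: 58.4097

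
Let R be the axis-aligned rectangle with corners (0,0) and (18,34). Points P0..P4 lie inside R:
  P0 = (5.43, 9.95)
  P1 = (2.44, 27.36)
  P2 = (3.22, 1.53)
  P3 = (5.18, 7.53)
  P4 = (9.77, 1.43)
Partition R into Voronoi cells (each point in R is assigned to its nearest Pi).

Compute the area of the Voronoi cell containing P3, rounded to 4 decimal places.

1. box [0,18]×[0,34]: [(0, 0) (18, 0) (18, 34) (0, 34)]
2. ⊥bis P3·P0 via (5.305,8.74): [(0, 9.288) (0, 0) (18, 0) (18, 7.4285)]  |A|=150.4491
3. ⊥bis P3·P1 via (3.81,17.445): [(0, 9.288) (0, 0) (18, 0) (18, 7.4285)]  |A|=150.4491
4. ⊥bis P3·P2 via (4.2,4.53): [(0, 9.288) (0, 5.902) (18, 0.022) (18, 7.4285)]  |A|=97.1331
5. ⊥bis P3·P4 via (7.475,4.48): [(12.191, 8.0286) (0, 9.288) (0, 5.902) (6.5299, 3.7689)]  |A|=40.5855
6. canonical 4-gon: [(12.191, 8.0286) (0, 9.288) (0, 5.902) (6.5299, 3.7689)]
7. shoelace: 40.5855

Area of P3's cell: 40.5855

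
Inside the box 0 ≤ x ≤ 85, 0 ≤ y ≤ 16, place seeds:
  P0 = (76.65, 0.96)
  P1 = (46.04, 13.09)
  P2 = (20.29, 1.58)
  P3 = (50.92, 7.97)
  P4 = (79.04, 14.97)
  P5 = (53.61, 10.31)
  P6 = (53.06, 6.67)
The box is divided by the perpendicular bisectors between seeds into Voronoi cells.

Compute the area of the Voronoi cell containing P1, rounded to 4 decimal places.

Area of P1's cell: 201.5156

1. box [0,85]×[0,16]: [(0, 0) (85, 0) (85, 16) (0, 16)]
2. ⊥bis P1·P0 via (61.345,7.025): [(0, 0) (58.5612, 0) (64.9016, 16) (0, 16)]  |A|=987.7019
3. ⊥bis P1·P2 via (33.165,7.335): [(36.4437, 0) (58.5612, 0) (64.9016, 16) (29.2918, 16)]  |A|=461.8179
4. ⊥bis P1·P3 via (48.48,10.53): [(36.4437, 0) (37.4321, 0) (54.219, 16) (29.2918, 16)]  |A|=207.3252
5. ⊥bis P1·P4 via (62.54,14.03): [(36.4437, 0) (37.4321, 0) (54.219, 16) (29.2918, 16)]  |A|=207.3252
6. ⊥bis P1·P5 via (49.825,11.7): [(36.4437, 0) (37.4321, 0) (49.8883, 11.8722) (51.4041, 16) (29.2918, 16)]  |A|=201.5156
7. ⊥bis P1·P6 via (49.55,9.88): [(36.4437, 0) (37.4321, 0) (49.8883, 11.8722) (51.4041, 16) (29.2918, 16)]  |A|=201.5156
8. canonical 5-gon: [(36.4437, 0) (37.4321, 0) (49.8883, 11.8722) (51.4041, 16) (29.2918, 16)]
9. shoelace: 201.5156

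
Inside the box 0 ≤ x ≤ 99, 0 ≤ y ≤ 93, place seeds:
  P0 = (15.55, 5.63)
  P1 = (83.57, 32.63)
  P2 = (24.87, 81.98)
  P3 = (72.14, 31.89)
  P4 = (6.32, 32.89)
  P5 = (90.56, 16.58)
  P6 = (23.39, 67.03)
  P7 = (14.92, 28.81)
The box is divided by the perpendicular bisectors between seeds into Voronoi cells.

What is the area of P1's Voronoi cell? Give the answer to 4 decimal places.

1. box [0,99]×[0,93]: [(0, 0) (99, 0) (99, 93) (0, 93)]
2. ⊥bis P1·P0 via (49.56,19.13): [(57.1535, 0) (99, 0) (99, 93) (20.2379, 93)]  |A|=5608.3003
3. ⊥bis P1·P2 via (54.22,57.305): [(40.7613, 41.2963) (57.1535, 0) (99, 0) (99, 93) (84.2293, 93)]  |A|=3954.0036
4. ⊥bis P1·P3 via (77.855,32.26): [(74.6595, 81.6171) (79.9436, 0) (99, 0) (99, 93) (84.2293, 93)]  |A|=1993.5634
5. ⊥bis P1·P4 via (44.945,32.76): [(74.6595, 81.6171) (79.9436, 0) (99, 0) (99, 93) (84.2293, 93)]  |A|=1993.5634
6. ⊥bis P1·P5 via (87.065,24.605): [(74.6595, 81.6171) (78.5896, 20.9138) (99, 29.8029) (99, 93) (84.2293, 93)]  |A|=1490.1474
7. ⊥bis P1·P6 via (53.48,49.83): [(74.6595, 81.6171) (78.5896, 20.9138) (99, 29.8029) (99, 93) (84.2293, 93)]  |A|=1490.1474
8. ⊥bis P1·P7 via (49.245,30.72): [(74.6595, 81.6171) (78.5896, 20.9138) (99, 29.8029) (99, 93) (84.2293, 93)]  |A|=1490.1474
9. canonical 5-gon: [(74.6595, 81.6171) (78.5896, 20.9138) (99, 29.8029) (99, 93) (84.2293, 93)]
10. shoelace: 1490.1474

Area of P1's cell: 1490.1474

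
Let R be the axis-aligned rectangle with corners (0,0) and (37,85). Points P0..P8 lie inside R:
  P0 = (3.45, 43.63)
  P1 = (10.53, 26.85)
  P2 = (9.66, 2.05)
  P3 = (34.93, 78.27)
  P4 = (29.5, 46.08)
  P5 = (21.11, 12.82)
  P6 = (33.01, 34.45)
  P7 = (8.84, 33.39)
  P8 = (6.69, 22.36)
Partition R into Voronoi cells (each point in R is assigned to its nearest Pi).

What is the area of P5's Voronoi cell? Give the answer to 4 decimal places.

1. box [0,37]×[0,85]: [(0, 0) (37, 0) (37, 85) (0, 85)]
2. ⊥bis P5·P0 via (12.28,28.225): [(0, 21.1862) (0, 0) (37, 0) (37, 42.3943)]  |A|=1176.2391
3. ⊥bis P5·P1 via (15.82,19.835): [(0, 7.9052) (0, 0) (37, 0) (37, 35.8068)]  |A|=808.6714
4. ⊥bis P5·P2 via (15.385,7.435): [(8.742, 14.4975) (22.3784, 0) (37, 0) (37, 35.8068)]  |A|=611.9027
5. ⊥bis P5·P3 via (28.02,45.545): [(8.742, 14.4975) (22.3784, 0) (37, 0) (37, 35.8068)]  |A|=611.9027
6. ⊥bis P5·P4 via (25.305,29.45): [(27.7518, 28.8328) (8.742, 14.4975) (22.3784, 0) (37, 0) (37, 26.4999)]  |A|=568.8667
7. ⊥bis P5·P6 via (27.06,23.635): [(23.4748, 25.6075) (8.742, 14.4975) (22.3784, 0) (37, 0) (37, 18.1664)]  |A|=492.6074
8. ⊥bis P5·P7 via (14.975,23.105): [(23.4748, 25.6075) (8.742, 14.4975) (22.3784, 0) (37, 0) (37, 18.1664)]  |A|=492.6074
9. ⊥bis P5·P8 via (13.9,17.59): [(23.4748, 25.6075) (14.9524, 19.1808) (10.569, 12.5551) (22.3784, 0) (37, 0) (37, 18.1664)]  |A|=482.2976
10. canonical 6-gon: [(23.4748, 25.6075) (14.9524, 19.1808) (10.569, 12.5551) (22.3784, 0) (37, 0) (37, 18.1664)]
11. shoelace: 482.2976

Area of P5's cell: 482.2976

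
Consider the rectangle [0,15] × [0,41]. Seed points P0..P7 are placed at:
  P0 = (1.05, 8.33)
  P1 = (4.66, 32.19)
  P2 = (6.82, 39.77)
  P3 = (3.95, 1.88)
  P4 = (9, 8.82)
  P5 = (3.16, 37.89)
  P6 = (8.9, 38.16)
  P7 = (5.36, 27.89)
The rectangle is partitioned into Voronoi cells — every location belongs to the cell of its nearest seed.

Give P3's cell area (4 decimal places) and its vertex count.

1. box [0,15]×[0,41]: [(0, 0) (15, 0) (15, 41) (0, 41)]
2. ⊥bis P3·P0 via (2.5,5.105): [(0, 3.981) (0, 0) (15, 0) (15, 10.7252)]  |A|=110.2959
3. ⊥bis P3·P1 via (4.305,17.035): [(0, 3.981) (0, 0) (15, 0) (15, 10.7252)]  |A|=110.2959
4. ⊥bis P3·P2 via (5.385,20.825): [(0, 3.981) (0, 0) (15, 0) (15, 10.7252)]  |A|=110.2959
5. ⊥bis P3·P4 via (6.475,5.35): [(5.165, 6.3032) (0, 3.981) (0, 0) (13.8273, 0)]  |A|=53.8591
6. ⊥bis P3·P5 via (3.555,19.885): [(5.165, 6.3032) (0, 3.981) (0, 0) (13.8273, 0)]  |A|=53.8591
7. ⊥bis P3·P6 via (6.425,20.02): [(5.165, 6.3032) (0, 3.981) (0, 0) (13.8273, 0)]  |A|=53.8591
8. ⊥bis P3·P7 via (4.655,14.885): [(5.165, 6.3032) (0, 3.981) (0, 0) (13.8273, 0)]  |A|=53.8591
9. canonical 4-gon: [(5.165, 6.3032) (0, 3.981) (0, 0) (13.8273, 0)]
10. shoelace: 53.8591

Area of P3's cell: 53.8591 (4 vertices)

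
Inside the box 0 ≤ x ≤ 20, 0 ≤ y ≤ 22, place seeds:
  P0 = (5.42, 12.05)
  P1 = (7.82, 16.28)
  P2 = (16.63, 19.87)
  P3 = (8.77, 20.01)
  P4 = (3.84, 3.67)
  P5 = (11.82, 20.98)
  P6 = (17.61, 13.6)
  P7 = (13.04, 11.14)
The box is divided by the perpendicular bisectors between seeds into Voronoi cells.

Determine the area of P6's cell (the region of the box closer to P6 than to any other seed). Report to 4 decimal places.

Area of P6's cell: 45.2453

1. box [0,20]×[0,22]: [(0, 0) (20, 0) (20, 22) (0, 22)]
2. ⊥bis P6·P0 via (11.515,12.825): [(13.1457, 0) (20, 0) (20, 22) (10.3484, 22)]  |A|=181.5648
3. ⊥bis P6·P1 via (12.715,14.94): [(11.712, 11.2759) (13.1457, 0) (20, 0) (20, 22) (14.6477, 22)]  |A|=158.5118
4. ⊥bis P6·P2 via (17.12,16.735): [(13.0314, 16.096) (11.712, 11.2759) (13.1457, 0) (20, 0) (20, 17.1851)]  |A|=125.9353
5. ⊥bis P6·P3 via (13.19,16.805): [(13.0314, 16.096) (11.712, 11.2759) (13.1457, 0) (20, 0) (20, 17.1851)]  |A|=125.9353
6. ⊥bis P6·P4 via (10.725,8.635): [(13.0314, 16.096) (11.712, 11.2759) (12.3309, 6.408) (16.952, 0) (20, 0) (20, 17.1851)]  |A|=113.7401
7. ⊥bis P6·P5 via (14.715,17.29): [(13.2333, 16.1275) (12.9872, 15.9345) (11.712, 11.2759) (12.3309, 6.408) (16.952, 0) (20, 0) (20, 17.1851)]  |A|=113.7245
8. ⊥bis P6·P7 via (15.325,12.37): [(13.297, 16.1375) (20, 3.6851) (20, 17.1851)]  |A|=45.2453
9. canonical 3-gon: [(13.297, 16.1375) (20, 3.6851) (20, 17.1851)]
10. shoelace: 45.2453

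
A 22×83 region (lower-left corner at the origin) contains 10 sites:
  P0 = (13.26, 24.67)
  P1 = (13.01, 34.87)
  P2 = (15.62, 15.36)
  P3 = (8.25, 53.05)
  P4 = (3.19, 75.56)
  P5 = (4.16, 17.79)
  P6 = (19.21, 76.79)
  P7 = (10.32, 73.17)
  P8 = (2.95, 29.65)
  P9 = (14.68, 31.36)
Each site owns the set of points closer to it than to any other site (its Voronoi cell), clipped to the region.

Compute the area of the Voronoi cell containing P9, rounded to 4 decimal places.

1. box [0,22]×[0,83]: [(0, 0) (22, 0) (22, 83) (0, 83)]
2. ⊥bis P9·P0 via (13.97,28.015): [(0, 30.9802) (22, 26.3106) (22, 83) (0, 83)]  |A|=1195.8011
3. ⊥bis P9·P1 via (13.845,33.115): [(6.4712, 29.6067) (22, 26.3106) (22, 36.995)]  |A|=82.9582
4. ⊥bis P9·P2 via (15.15,23.36): [(6.4712, 29.6067) (22, 26.3106) (22, 36.995)]  |A|=82.9582
5. ⊥bis P9·P3 via (11.465,42.205): [(6.4712, 29.6067) (22, 26.3106) (22, 36.995)]  |A|=82.9582
6. ⊥bis P9·P4 via (8.935,53.46): [(6.4712, 29.6067) (22, 26.3106) (22, 36.995)]  |A|=82.9582
7. ⊥bis P9·P5 via (9.42,24.575): [(6.4712, 29.6067) (22, 26.3106) (22, 36.995)]  |A|=82.9582
8. ⊥bis P9·P6 via (16.945,54.075): [(6.4712, 29.6067) (22, 26.3106) (22, 36.995)]  |A|=82.9582
9. ⊥bis P9·P7 via (12.5,52.265): [(6.4712, 29.6067) (22, 26.3106) (22, 36.995)]  |A|=82.9582
10. ⊥bis P9·P8 via (8.815,30.505): [(8.7854, 30.7077) (9.025, 29.0646) (22, 26.3106) (22, 36.995)]  |A|=80.925
11. canonical 4-gon: [(8.7854, 30.7077) (9.025, 29.0646) (22, 26.3106) (22, 36.995)]
12. shoelace: 80.925

Area of P9's cell: 80.9250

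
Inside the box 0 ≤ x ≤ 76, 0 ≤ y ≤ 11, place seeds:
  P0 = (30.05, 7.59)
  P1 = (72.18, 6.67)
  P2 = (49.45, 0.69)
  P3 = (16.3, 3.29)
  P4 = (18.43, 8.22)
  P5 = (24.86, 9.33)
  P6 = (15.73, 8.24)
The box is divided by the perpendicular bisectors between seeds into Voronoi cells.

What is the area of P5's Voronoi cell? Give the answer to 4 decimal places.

Area of P5's cell: 43.5677

1. box [0,76]×[0,11]: [(0, 0) (76, 0) (76, 11) (0, 11)]
2. ⊥bis P5·P0 via (27.455,8.46): [(0, 0) (24.6187, 0) (28.3066, 11) (0, 11)]  |A|=291.0889
3. ⊥bis P5·P1 via (48.52,8): [(0, 0) (24.6187, 0) (28.3066, 11) (0, 11)]  |A|=291.0889
4. ⊥bis P5·P2 via (37.155,5.01): [(0, 0) (24.6187, 0) (28.3066, 11) (0, 11)]  |A|=291.0889
5. ⊥bis P5·P3 via (20.58,6.31): [(24.7519, 0.3974) (28.3066, 11) (17.2707, 11)]  |A|=58.5042
6. ⊥bis P5·P4 via (21.645,8.775): [(22.5533, 3.5134) (24.7519, 0.3974) (28.3066, 11) (21.2609, 11)]  |A|=43.5677
7. ⊥bis P5·P6 via (20.295,8.785): [(22.5533, 3.5134) (24.7519, 0.3974) (28.3066, 11) (21.2609, 11)]  |A|=43.5677
8. canonical 4-gon: [(22.5533, 3.5134) (24.7519, 0.3974) (28.3066, 11) (21.2609, 11)]
9. shoelace: 43.5677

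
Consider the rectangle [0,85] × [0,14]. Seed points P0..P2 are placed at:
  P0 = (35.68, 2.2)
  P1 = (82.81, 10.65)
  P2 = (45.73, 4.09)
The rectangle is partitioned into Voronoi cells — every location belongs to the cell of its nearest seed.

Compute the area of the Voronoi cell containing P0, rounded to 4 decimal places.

Area of P0's cell: 559.7204

1. box [0,85]×[0,14]: [(0, 0) (85, 0) (85, 14) (0, 14)]
2. ⊥bis P0·P1 via (59.245,6.425): [(0, 0) (60.3969, 0) (57.8869, 14) (0, 14)]  |A|=827.9867
3. ⊥bis P0·P2 via (40.705,3.145): [(0, 0) (41.2964, 0) (38.6636, 14) (0, 14)]  |A|=559.7204
4. canonical 4-gon: [(0, 0) (41.2964, 0) (38.6636, 14) (0, 14)]
5. shoelace: 559.7204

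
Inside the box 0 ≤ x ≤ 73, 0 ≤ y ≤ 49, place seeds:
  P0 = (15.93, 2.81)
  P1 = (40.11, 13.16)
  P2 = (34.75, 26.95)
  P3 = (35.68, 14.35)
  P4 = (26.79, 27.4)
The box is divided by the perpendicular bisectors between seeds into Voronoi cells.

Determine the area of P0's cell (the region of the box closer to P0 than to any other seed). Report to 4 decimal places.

1. box [0,73]×[0,49]: [(0, 0) (73, 0) (73, 49) (0, 49)]
2. ⊥bis P0·P1 via (28.02,7.985): [(0, 0) (31.4379, 0) (10.464, 49) (0, 49)]  |A|=1026.5953
3. ⊥bis P0·P2 via (25.34,14.88): [(0, 34.6355) (0, 0) (31.4379, 0) (24.9328, 15.1975)]  |A|=670.6685
4. ⊥bis P0·P3 via (25.805,8.58): [(19.4331, 19.4851) (0, 34.6355) (0, 0) (30.8183, 0)]  |A|=636.7875
5. ⊥bis P0·P4 via (21.36,15.105): [(22.2124, 14.7286) (0, 24.5385) (0, 0) (30.8183, 0)]  |A|=499.4838
6. canonical 4-gon: [(22.2124, 14.7286) (0, 24.5385) (0, 0) (30.8183, 0)]
7. shoelace: 499.4838

Area of P0's cell: 499.4838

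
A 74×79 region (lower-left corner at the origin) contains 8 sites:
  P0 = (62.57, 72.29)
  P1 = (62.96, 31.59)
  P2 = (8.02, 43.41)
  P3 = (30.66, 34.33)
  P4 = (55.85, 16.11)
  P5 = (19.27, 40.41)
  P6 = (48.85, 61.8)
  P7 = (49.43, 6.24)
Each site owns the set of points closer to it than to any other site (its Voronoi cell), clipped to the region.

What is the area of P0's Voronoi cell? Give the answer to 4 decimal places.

1. box [0,74]×[0,79]: [(0, 0) (74, 0) (74, 79) (0, 79)]
2. ⊥bis P0·P1 via (62.765,51.94): [(0, 51.3386) (74, 52.0477) (74, 79) (0, 79)]  |A|=2020.7097
3. ⊥bis P0·P2 via (35.295,57.85): [(38.5467, 51.7079) (74, 52.0477) (74, 79) (24.0977, 79)]  |A|=1158.7424
4. ⊥bis P0·P3 via (46.615,53.31): [(30.5481, 66.8162) (48.4084, 51.8024) (74, 52.0477) (74, 79) (24.0977, 79)]  |A|=1083.8683
5. ⊥bis P0·P4 via (59.21,44.2): [(30.5481, 66.8162) (48.4084, 51.8024) (74, 52.0477) (74, 79) (24.0977, 79)]  |A|=1083.8683
6. ⊥bis P0·P5 via (40.92,56.35): [(37.5441, 60.9352) (48.4084, 51.8024) (74, 52.0477) (74, 79) (24.2437, 79)]  |A|=1058.8976
7. ⊥bis P0·P6 via (55.71,67.045): [(67.2263, 51.9827) (74, 52.0477) (74, 79) (46.5695, 79)]  |A|=461.8328
8. ⊥bis P0·P7 via (56,39.265): [(67.2263, 51.9827) (74, 52.0477) (74, 79) (46.5695, 79)]  |A|=461.8328
9. canonical 4-gon: [(67.2263, 51.9827) (74, 52.0477) (74, 79) (46.5695, 79)]
10. shoelace: 461.8328

Area of P0's cell: 461.8328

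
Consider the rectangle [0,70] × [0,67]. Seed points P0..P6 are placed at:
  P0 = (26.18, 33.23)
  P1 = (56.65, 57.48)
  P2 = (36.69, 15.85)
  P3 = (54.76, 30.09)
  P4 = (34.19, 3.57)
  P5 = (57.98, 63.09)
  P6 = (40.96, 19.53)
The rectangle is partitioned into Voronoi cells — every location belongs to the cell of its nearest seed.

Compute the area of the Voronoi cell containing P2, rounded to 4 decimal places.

Area of P2's cell: 250.1187

1. box [0,70]×[0,67]: [(0, 0) (70, 0) (70, 67) (0, 67)]
2. ⊥bis P2·P0 via (31.435,24.54): [(0, 5.5307) (0, 0) (70, 0) (70, 47.861)]  |A|=1868.7074
3. ⊥bis P2·P1 via (46.67,36.665): [(49.356, 35.3772) (0, 5.5307) (0, 0) (70, 0) (70, 25.4792)]  |A|=1637.6826
4. ⊥bis P2·P3 via (45.725,22.97): [(40.2751, 29.8857) (0, 5.5307) (0, 0) (63.8264, 0)]  |A|=1065.1247
5. ⊥bis P2·P4 via (35.44,9.71): [(60.1367, 4.6822) (40.2751, 29.8857) (14.0966, 14.0552)]  |A|=487.1058
6. ⊥bis P2·P5 via (47.335,39.47): [(60.1367, 4.6822) (40.2751, 29.8857) (14.0966, 14.0552)]  |A|=487.1058
7. ⊥bis P2·P6 via (38.825,17.69): [(47.8861, 7.1762) (32.4122, 25.1309) (14.0966, 14.0552)]  |A|=250.1187
8. canonical 3-gon: [(47.8861, 7.1762) (32.4122, 25.1309) (14.0966, 14.0552)]
9. shoelace: 250.1187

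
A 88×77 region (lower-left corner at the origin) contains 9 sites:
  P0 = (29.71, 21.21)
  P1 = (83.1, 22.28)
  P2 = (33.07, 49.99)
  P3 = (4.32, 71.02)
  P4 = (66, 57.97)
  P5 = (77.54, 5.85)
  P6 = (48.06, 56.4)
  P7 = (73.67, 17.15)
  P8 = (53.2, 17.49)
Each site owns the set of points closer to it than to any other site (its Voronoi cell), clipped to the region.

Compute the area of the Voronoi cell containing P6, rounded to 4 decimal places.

Area of P6's cell: 721.1599

1. box [0,88]×[0,77]: [(0, 0) (88, 0) (88, 77) (0, 77)]
2. ⊥bis P6·P0 via (38.885,38.805): [(0, 59.0818) (88, 13.1937) (88, 77) (0, 77)]  |A|=3595.8773
3. ⊥bis P6·P1 via (65.58,39.34): [(0, 59.0818) (56.2445, 29.7528) (88, 62.3645) (88, 77) (0, 77)]  |A|=2815.1562
4. ⊥bis P6·P2 via (40.565,53.195): [(48.9664, 33.548) (56.2445, 29.7528) (88, 62.3645) (88, 77) (30.3855, 77)]  |A|=1716.3041
5. ⊥bis P6·P3 via (26.19,63.71): [(30.524, 76.6763) (48.9664, 33.548) (56.2445, 29.7528) (88, 62.3645) (88, 77) (30.6322, 77)]  |A|=1716.2642
6. ⊥bis P6·P4 via (57.03,57.185): [(30.524, 76.6763) (48.9664, 33.548) (56.2445, 29.7528) (59.168, 32.7551) (55.2959, 77) (30.6322, 77)]  |A|=781.7838
7. ⊥bis P6·P5 via (62.8,31.125): [(30.524, 76.6763) (48.9664, 33.548) (56.2445, 29.7528) (59.168, 32.7551) (55.2959, 77) (30.6322, 77)]  |A|=781.7838
8. ⊥bis P6·P7 via (60.865,36.775): [(30.524, 76.6763) (48.9664, 33.548) (52.8309, 31.5329) (58.9268, 35.5104) (55.2959, 77) (30.6322, 77)]  |A|=765.1798
9. ⊥bis P6·P8 via (50.63,36.945): [(30.524, 76.6763) (47.6804, 36.5554) (58.7079, 38.0121) (55.2959, 77) (30.6322, 77)]  |A|=721.1599
10. canonical 5-gon: [(30.524, 76.6763) (47.6804, 36.5554) (58.7079, 38.0121) (55.2959, 77) (30.6322, 77)]
11. shoelace: 721.1599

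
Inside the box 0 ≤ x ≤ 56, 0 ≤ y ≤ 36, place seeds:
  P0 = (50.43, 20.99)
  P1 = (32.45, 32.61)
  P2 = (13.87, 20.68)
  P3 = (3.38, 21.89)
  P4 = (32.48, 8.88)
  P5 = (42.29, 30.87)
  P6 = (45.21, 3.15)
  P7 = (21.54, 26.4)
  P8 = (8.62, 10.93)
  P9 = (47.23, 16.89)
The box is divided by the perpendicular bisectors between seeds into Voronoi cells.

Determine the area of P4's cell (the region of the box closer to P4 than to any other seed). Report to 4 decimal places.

1. box [0,56]×[0,36]: [(0, 0) (56, 0) (56, 36) (0, 36)]
2. ⊥bis P4·P0 via (41.455,14.935): [(0, 0) (51.5309, 0) (27.2435, 36) (0, 36)]  |A|=1417.9389
3. ⊥bis P4·P1 via (32.465,20.745): [(0, 20.704) (0, 0) (51.5309, 0) (37.531, 20.7514)]  |A|=923.1891
4. ⊥bis P4·P2 via (23.175,14.78): [(26.9528, 20.738) (13.8035, 0) (51.5309, 0) (37.531, 20.7514)]  |A|=501.0459
5. ⊥bis P4·P3 via (17.93,15.385): [(26.9528, 20.738) (13.8035, 0) (51.5309, 0) (37.531, 20.7514)]  |A|=501.0459
6. ⊥bis P4·P5 via (37.385,19.875): [(35.4264, 20.7487) (26.9528, 20.738) (13.8035, 0) (51.5309, 0) (38.4396, 19.4045)]  |A|=499.6274
7. ⊥bis P4·P6 via (38.845,6.015): [(35.4264, 20.7487) (26.9528, 20.738) (13.8035, 0) (36.1375, 0) (42.2978, 13.6858) (38.4396, 19.4045)]  |A|=394.2919
8. ⊥bis P4·P7 via (27.01,17.64): [(35.4264, 20.7487) (31.9816, 20.7444) (23.6634, 15.5503) (13.8035, 0) (36.1375, 0) (42.2978, 13.6858) (38.4396, 19.4045)]  |A|=381.2584
9. ⊥bis P4·P8 via (20.55,9.905): [(35.4264, 20.7487) (31.9816, 20.7444) (23.6634, 15.5503) (20.6231, 10.7553) (19.699, 0) (36.1375, 0) (42.2978, 13.6858) (38.4396, 19.4045)]  |A|=349.5545
10. ⊥bis P4·P9 via (39.855,12.885): [(35.6352, 20.6556) (35.4264, 20.7487) (31.9816, 20.7444) (23.6634, 15.5503) (20.6231, 10.7553) (19.699, 0) (36.1375, 0) (40.9936, 10.7884)]  |A|=329.7518
11. canonical 8-gon: [(35.6352, 20.6556) (35.4264, 20.7487) (31.9816, 20.7444) (23.6634, 15.5503) (20.6231, 10.7553) (19.699, 0) (36.1375, 0) (40.9936, 10.7884)]
12. shoelace: 329.7518

Area of P4's cell: 329.7518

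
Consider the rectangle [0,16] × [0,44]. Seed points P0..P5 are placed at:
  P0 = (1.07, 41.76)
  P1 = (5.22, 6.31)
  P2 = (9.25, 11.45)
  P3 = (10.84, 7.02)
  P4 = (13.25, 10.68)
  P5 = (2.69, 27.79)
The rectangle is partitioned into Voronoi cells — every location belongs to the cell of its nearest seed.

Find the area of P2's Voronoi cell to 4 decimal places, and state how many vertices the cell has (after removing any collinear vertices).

1. box [0,16]×[0,44]: [(0, 0) (16, 0) (16, 44) (0, 44)]
2. ⊥bis P2·P0 via (5.16,26.605): [(0, 25.2124) (0, 0) (16, 0) (16, 29.5305)]  |A|=437.9433
3. ⊥bis P2·P1 via (7.235,8.88): [(0, 25.2124) (0, 14.5526) (16, 2.0078) (16, 29.5305)]  |A|=305.46
4. ⊥bis P2·P3 via (10.045,9.235): [(0, 25.2124) (0, 14.5526) (7.8068, 8.4317) (16, 11.3723) (16, 29.5305)]  |A|=267.0973
5. ⊥bis P2·P4 via (11.25,11.065): [(14.7391, 29.1902) (0, 25.2124) (0, 14.5526) (7.8068, 8.4317) (10.961, 9.5638)]  |A|=209.6174
6. ⊥bis P2·P5 via (5.97,19.62): [(13.477, 22.6338) (0, 17.2232) (0, 14.5526) (7.8068, 8.4317) (10.961, 9.5638)]  |A|=109.9749
7. canonical 5-gon: [(13.477, 22.6338) (0, 17.2232) (0, 14.5526) (7.8068, 8.4317) (10.961, 9.5638)]
8. shoelace: 109.9749

Area of P2's cell: 109.9749 (5 vertices)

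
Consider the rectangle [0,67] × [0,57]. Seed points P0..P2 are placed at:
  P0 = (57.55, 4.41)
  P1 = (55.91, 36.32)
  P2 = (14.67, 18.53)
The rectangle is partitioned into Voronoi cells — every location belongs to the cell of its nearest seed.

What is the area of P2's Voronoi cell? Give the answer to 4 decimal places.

1. box [0,67]×[0,57]: [(0, 0) (67, 0) (67, 57) (0, 57)]
2. ⊥bis P2·P0 via (36.11,11.47): [(0, 0) (32.333, 0) (51.1026, 57) (0, 57)]  |A|=2377.9161
3. ⊥bis P2·P1 via (35.29,27.425): [(0, 0) (32.333, 0) (38.7345, 19.4401) (22.532, 57) (0, 57)]  |A|=1841.362
4. canonical 5-gon: [(0, 0) (32.333, 0) (38.7345, 19.4401) (22.532, 57) (0, 57)]
5. shoelace: 1841.362

Area of P2's cell: 1841.3620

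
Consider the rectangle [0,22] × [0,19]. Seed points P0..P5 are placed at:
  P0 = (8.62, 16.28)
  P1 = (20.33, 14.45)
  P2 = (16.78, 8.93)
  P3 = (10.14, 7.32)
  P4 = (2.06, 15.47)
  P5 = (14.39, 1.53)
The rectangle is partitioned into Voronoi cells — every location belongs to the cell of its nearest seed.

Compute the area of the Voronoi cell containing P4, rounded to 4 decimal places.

1. box [0,22]×[0,19]: [(0, 0) (22, 0) (22, 19) (0, 19)]
2. ⊥bis P4·P0 via (5.34,15.875): [(0, 0) (7.3002, 0) (4.9541, 19) (0, 19)]  |A|=116.416
3. ⊥bis P4·P1 via (11.195,14.96): [(0, 0) (7.3002, 0) (4.9541, 19) (0, 19)]  |A|=116.416
4. ⊥bis P4·P2 via (9.42,12.2): [(0, 0) (3.9996, 0) (6.5824, 5.8132) (4.9541, 19) (0, 19)]  |A|=106.8226
5. ⊥bis P4·P3 via (6.1,11.395): [(0, 5.3474) (5.9157, 11.2123) (4.9541, 19) (0, 19)]  |A|=59.6732
6. ⊥bis P4·P5 via (8.225,8.5): [(0, 5.3474) (5.9157, 11.2123) (4.9541, 19) (0, 19)]  |A|=59.6732
7. canonical 4-gon: [(0, 5.3474) (5.9157, 11.2123) (4.9541, 19) (0, 19)]
8. shoelace: 59.6732

Area of P4's cell: 59.6732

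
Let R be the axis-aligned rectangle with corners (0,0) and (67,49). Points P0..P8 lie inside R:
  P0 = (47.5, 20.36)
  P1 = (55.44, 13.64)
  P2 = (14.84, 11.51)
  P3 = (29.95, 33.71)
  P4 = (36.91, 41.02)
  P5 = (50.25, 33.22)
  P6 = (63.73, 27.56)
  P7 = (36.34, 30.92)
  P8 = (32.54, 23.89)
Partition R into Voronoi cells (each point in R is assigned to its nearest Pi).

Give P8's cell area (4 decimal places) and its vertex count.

1. box [0,67]×[0,49]: [(0, 0) (67, 0) (67, 49) (0, 49)]
2. ⊥bis P8·P0 via (40.02,22.125): [(0, 0) (34.7993, 0) (46.3615, 49) (0, 49)]  |A|=1988.4401
3. ⊥bis P8·P1 via (43.99,18.765): [(0, 0) (34.7993, 0) (46.3615, 49) (0, 49)]  |A|=1988.4401
4. ⊥bis P8·P2 via (23.69,17.7): [(35.1199, 1.3584) (46.3615, 49) (1.7977, 49)]  |A|=1061.545
5. ⊥bis P8·P3 via (31.245,28.8): [(18.3121, 25.389) (35.1199, 1.3584) (42.2819, 31.711)]  |A|=341.1338
6. ⊥bis P8·P4 via (34.725,32.455): [(40.0004, 31.1092) (18.3121, 25.389) (35.1199, 1.3584) (42.0185, 30.5944)]  |A|=339.9393
7. ⊥bis P8·P5 via (41.395,28.555): [(40.057, 31.0948) (40.0004, 31.1092) (18.3121, 25.389) (35.1199, 1.3584) (41.4932, 28.3685)]  |A|=337.6249
8. ⊥bis P8·P6 via (48.135,25.725): [(40.057, 31.0948) (40.0004, 31.1092) (18.3121, 25.389) (35.1199, 1.3584) (41.4932, 28.3685)]  |A|=337.6249
9. ⊥bis P8·P7 via (34.44,27.405): [(31.6578, 28.9089) (18.3121, 25.389) (35.1199, 1.3584) (40.4937, 24.1327)]  |A|=303.383
10. canonical 4-gon: [(31.6578, 28.9089) (18.3121, 25.389) (35.1199, 1.3584) (40.4937, 24.1327)]
11. shoelace: 303.383

Area of P8's cell: 303.3830 (4 vertices)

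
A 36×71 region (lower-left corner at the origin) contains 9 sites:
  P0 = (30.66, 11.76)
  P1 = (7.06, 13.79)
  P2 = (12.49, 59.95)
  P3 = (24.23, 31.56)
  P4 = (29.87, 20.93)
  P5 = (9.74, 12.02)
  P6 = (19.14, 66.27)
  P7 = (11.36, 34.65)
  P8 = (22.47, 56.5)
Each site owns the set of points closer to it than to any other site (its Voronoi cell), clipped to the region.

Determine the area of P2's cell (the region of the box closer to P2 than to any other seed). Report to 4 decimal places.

1. box [0,36]×[0,71]: [(0, 0) (36, 0) (36, 71) (0, 71)]
2. ⊥bis P2·P0 via (21.575,35.855): [(0, 27.7202) (36, 41.2939) (36, 71) (0, 71)]  |A|=1313.7462
3. ⊥bis P2·P1 via (9.775,36.87): [(0, 38.0199) (20.8208, 35.5706) (36, 41.2939) (36, 71) (0, 71)]  |A|=1206.5221
4. ⊥bis P2·P3 via (18.36,45.755): [(0, 38.1627) (36, 53.0496) (36, 71) (0, 71)]  |A|=914.1793
5. ⊥bis P2·P4 via (21.18,40.44): [(0, 38.1627) (36, 53.0496) (36, 71) (0, 71)]  |A|=914.1793
6. ⊥bis P2·P5 via (11.115,35.985): [(0, 38.1627) (36, 53.0496) (36, 71) (0, 71)]  |A|=914.1793
7. ⊥bis P2·P6 via (15.815,63.11): [(0, 38.1627) (28.3734, 49.8958) (8.3165, 71) (0, 71)]  |A|=553.6109
8. ⊥bis P2·P7 via (11.925,47.3): [(0, 47.8326) (21.1047, 46.89) (28.3734, 49.8958) (8.3165, 71) (0, 71)]  |A|=451.5703
9. ⊥bis P2·P8 via (17.48,58.225): [(0, 47.8326) (13.6763, 47.2218) (18.2742, 60.5224) (8.3165, 71) (0, 71)]  |A|=347.607
10. canonical 5-gon: [(0, 47.8326) (13.6763, 47.2218) (18.2742, 60.5224) (8.3165, 71) (0, 71)]
11. shoelace: 347.607

Area of P2's cell: 347.6070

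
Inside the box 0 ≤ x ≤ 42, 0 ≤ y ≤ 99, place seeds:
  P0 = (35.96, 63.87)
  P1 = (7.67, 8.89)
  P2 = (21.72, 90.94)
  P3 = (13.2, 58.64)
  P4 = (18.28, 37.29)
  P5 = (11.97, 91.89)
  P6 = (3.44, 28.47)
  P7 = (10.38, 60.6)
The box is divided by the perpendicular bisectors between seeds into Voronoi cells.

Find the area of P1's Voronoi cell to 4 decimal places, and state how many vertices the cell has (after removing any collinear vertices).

1. box [0,42]×[0,99]: [(0, 0) (42, 0) (42, 99) (0, 99)]
2. ⊥bis P1·P0 via (21.815,36.38): [(0, 47.6049) (0, 0) (42, 0) (42, 25.9938)]  |A|=1545.5731
3. ⊥bis P1·P2 via (14.695,49.915): [(0, 47.6049) (0, 0) (42, 0) (42, 25.9938)]  |A|=1545.5731
4. ⊥bis P1·P3 via (10.435,33.765): [(31.4332, 31.4309) (0, 34.9249) (0, 0) (42, 0) (42, 25.9938)]  |A|=1346.2861
5. ⊥bis P1·P4 via (12.975,23.09): [(0, 27.9374) (0, 0) (42, 0) (42, 12.2465)]  |A|=843.861
6. ⊥bis P1·P5 via (9.82,50.39): [(0, 27.9374) (0, 0) (42, 0) (42, 12.2465)]  |A|=843.861
7. ⊥bis P1·P6 via (5.555,18.68): [(17.7356, 21.3115) (0, 17.4799) (0, 0) (42, 0) (42, 12.2465)]  |A|=751.1263
8. ⊥bis P1·P7 via (9.025,34.745): [(17.7356, 21.3115) (0, 17.4799) (0, 0) (42, 0) (42, 12.2465)]  |A|=751.1263
9. canonical 5-gon: [(17.7356, 21.3115) (0, 17.4799) (0, 0) (42, 0) (42, 12.2465)]
10. shoelace: 751.1263

Area of P1's cell: 751.1263 (5 vertices)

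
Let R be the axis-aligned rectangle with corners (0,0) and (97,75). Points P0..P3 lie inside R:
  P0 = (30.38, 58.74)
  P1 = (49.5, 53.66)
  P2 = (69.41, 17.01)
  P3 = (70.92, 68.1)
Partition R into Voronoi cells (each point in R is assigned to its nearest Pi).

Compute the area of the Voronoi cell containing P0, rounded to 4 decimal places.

Area of P0's cell: 2471.2682

1. box [0,97]×[0,75]: [(0, 0) (97, 0) (97, 75) (0, 75)]
2. ⊥bis P0·P1 via (39.94,56.2): [(0, 0) (25.0082, 0) (44.935, 75) (0, 75)]  |A|=2622.8692
3. ⊥bis P0·P2 via (49.895,37.875): [(0, 0) (9.3999, 0) (30.1694, 19.4257) (44.935, 75) (0, 75)]  |A|=2471.2682
4. ⊥bis P0·P3 via (50.65,63.42): [(0, 0) (9.3999, 0) (30.1694, 19.4257) (44.935, 75) (0, 75)]  |A|=2471.2682
5. canonical 5-gon: [(0, 0) (9.3999, 0) (30.1694, 19.4257) (44.935, 75) (0, 75)]
6. shoelace: 2471.2682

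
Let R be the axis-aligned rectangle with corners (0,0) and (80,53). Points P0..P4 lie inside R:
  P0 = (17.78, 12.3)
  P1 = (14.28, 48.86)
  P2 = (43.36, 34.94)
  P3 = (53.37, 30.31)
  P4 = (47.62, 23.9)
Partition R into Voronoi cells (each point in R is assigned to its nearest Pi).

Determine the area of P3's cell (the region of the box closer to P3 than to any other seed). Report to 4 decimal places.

Area of P3's cell: 1113.7288

1. box [0,80]×[0,53]: [(0, 0) (80, 0) (80, 53) (0, 53)]
2. ⊥bis P3·P0 via (35.575,21.305): [(46.3562, 0) (80, 0) (80, 53) (19.536, 53)]  |A|=2493.8558
3. ⊥bis P3·P1 via (33.825,39.585): [(30.1952, 31.9361) (46.3562, 0) (80, 0) (80, 53) (40.191, 53)]  |A|=2276.3181
4. ⊥bis P3·P2 via (48.365,32.625): [(39.5217, 13.5059) (46.3562, 0) (80, 0) (80, 53) (57.7892, 53)]  |A|=1738.4678
5. ⊥bis P3·P4 via (50.495,27.105): [(47.1851, 30.0741) (80, 0.638) (80, 53) (57.7892, 53)]  |A|=1113.7288
6. canonical 4-gon: [(47.1851, 30.0741) (80, 0.638) (80, 53) (57.7892, 53)]
7. shoelace: 1113.7288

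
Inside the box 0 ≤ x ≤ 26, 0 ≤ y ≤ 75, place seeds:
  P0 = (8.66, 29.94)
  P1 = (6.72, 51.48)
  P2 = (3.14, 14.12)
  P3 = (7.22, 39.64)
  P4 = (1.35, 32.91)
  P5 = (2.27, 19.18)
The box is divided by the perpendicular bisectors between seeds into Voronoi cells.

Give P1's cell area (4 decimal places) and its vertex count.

1. box [0,26]×[0,75]: [(0, 0) (26, 0) (26, 75) (0, 75)]
2. ⊥bis P1·P0 via (7.69,40.71): [(0, 40.0174) (26, 42.3591) (26, 75) (0, 75)]  |A|=879.1056
3. ⊥bis P1·P2 via (4.93,32.8): [(0, 40.0174) (26, 42.3591) (26, 75) (0, 75)]  |A|=879.1056
4. ⊥bis P1·P3 via (6.97,45.56): [(0, 45.2657) (26, 46.3636) (26, 75) (0, 75)]  |A|=758.8192
5. ⊥bis P1·P4 via (4.035,42.195): [(0, 45.2657) (26, 46.3636) (26, 75) (0, 75)]  |A|=758.8192
6. ⊥bis P1·P5 via (4.495,35.33): [(0, 45.2657) (26, 46.3636) (26, 75) (0, 75)]  |A|=758.8192
7. canonical 4-gon: [(0, 45.2657) (26, 46.3636) (26, 75) (0, 75)]
8. shoelace: 758.8192

Area of P1's cell: 758.8192 (4 vertices)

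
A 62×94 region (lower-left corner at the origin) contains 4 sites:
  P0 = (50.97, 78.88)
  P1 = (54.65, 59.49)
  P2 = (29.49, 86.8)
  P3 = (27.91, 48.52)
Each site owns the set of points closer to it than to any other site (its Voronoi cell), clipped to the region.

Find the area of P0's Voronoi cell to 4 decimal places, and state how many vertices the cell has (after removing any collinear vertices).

1. box [0,62]×[0,94]: [(0, 0) (62, 0) (62, 94) (0, 94)]
2. ⊥bis P0·P1 via (52.81,69.185): [(0, 59.1623) (62, 70.9292) (62, 94) (0, 94)]  |A|=1795.1659
3. ⊥bis P0·P2 via (40.23,82.84): [(33.8698, 65.5904) (62, 70.9292) (62, 94) (44.3449, 94)]  |A|=575.2817
4. ⊥bis P0·P3 via (39.44,63.7): [(34.544, 67.4188) (36.3352, 66.0583) (62, 70.9292) (62, 94) (44.3449, 94)]  |A|=573.1856
5. canonical 5-gon: [(34.544, 67.4188) (36.3352, 66.0583) (62, 70.9292) (62, 94) (44.3449, 94)]
6. shoelace: 573.1856

Area of P0's cell: 573.1856 (5 vertices)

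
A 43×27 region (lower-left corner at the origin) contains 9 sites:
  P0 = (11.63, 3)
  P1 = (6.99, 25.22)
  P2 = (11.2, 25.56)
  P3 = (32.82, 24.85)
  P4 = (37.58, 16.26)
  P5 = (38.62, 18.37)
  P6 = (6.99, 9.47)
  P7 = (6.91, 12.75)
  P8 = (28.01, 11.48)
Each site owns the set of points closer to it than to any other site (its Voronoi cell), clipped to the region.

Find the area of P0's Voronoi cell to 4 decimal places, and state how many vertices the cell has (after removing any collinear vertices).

Area of P0's cell: 137.6466 (4 vertices)

1. box [0,43]×[0,27]: [(0, 0) (43, 0) (43, 27) (0, 27)]
2. ⊥bis P0·P1 via (9.31,14.11): [(0, 12.1659) (0, 0) (43, 0) (43, 21.1452)]  |A|=716.1876
3. ⊥bis P0·P2 via (11.415,14.28): [(9.9944, 14.2529) (0, 12.1659) (0, 0) (43, 0) (43, 14.882)]  |A|=612.8281
4. ⊥bis P0·P3 via (22.225,13.925): [(21.6576, 14.4752) (9.9944, 14.2529) (0, 12.1659) (0, 0) (36.5837, 0)]  |A|=407.5808
5. ⊥bis P0·P4 via (24.605,9.63): [(22.5924, 13.5687) (21.6576, 14.4752) (9.9944, 14.2529) (0, 12.1659) (0, 0) (29.5258, 0)]  |A|=359.6971
6. ⊥bis P0·P5 via (25.125,10.685): [(22.5924, 13.5687) (21.6576, 14.4752) (9.9944, 14.2529) (0, 12.1659) (0, 0) (29.5258, 0)]  |A|=359.6971
7. ⊥bis P0·P6 via (9.31,6.235): [(22.5924, 13.5687) (21.6576, 14.4752) (20.7767, 14.4584) (0.6159, 0) (29.5258, 0)]  |A|=218.6362
8. ⊥bis P0·P7 via (9.27,7.875): [(22.5924, 13.5687) (22.0726, 14.0728) (16.4301, 11.3412) (0.6159, 0) (29.5258, 0)]  |A|=215.5975
9. ⊥bis P0·P8 via (19.82,7.24): [(17.4429, 11.8315) (16.4301, 11.3412) (0.6159, 0) (23.5682, 0)]  |A|=137.6466
10. canonical 4-gon: [(17.4429, 11.8315) (16.4301, 11.3412) (0.6159, 0) (23.5682, 0)]
11. shoelace: 137.6466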